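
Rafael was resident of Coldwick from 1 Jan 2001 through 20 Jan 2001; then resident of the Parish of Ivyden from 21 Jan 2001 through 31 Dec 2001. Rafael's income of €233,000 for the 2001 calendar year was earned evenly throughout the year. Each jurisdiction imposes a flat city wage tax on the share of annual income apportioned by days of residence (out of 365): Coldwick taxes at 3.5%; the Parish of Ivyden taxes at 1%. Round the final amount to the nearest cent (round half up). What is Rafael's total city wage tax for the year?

€2,649.18

Coldwick, 1 Jan – 20 Jan 2001: 20 days → €233,000 × 3.5% × 20/365 = €446.8493
The Parish of Ivyden, 21 Jan – 31 Dec 2001: 345 days → €233,000 × 1% × 345/365 = €2,202.3288
Total = €2,649.1781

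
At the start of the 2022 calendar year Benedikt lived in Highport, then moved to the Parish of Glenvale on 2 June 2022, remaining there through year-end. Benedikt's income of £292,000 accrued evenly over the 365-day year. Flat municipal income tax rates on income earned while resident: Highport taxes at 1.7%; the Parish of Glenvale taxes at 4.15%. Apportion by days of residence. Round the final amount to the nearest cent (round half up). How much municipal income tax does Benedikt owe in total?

Highport, 1 January – 1 June 2022: 152 days → £292,000 × 1.7% × 152/365 = £2,067.2000
The Parish of Glenvale, 2 June – 31 December 2022: 213 days → £292,000 × 4.15% × 213/365 = £7,071.6000
Total = £9,138.8000

£9,138.80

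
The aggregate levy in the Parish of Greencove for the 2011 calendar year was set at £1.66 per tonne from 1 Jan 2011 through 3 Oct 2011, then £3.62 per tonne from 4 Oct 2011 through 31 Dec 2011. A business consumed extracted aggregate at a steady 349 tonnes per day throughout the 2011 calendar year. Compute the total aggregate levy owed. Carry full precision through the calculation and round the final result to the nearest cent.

£272,338.66

1 Jan – 3 Oct 2011: 276 days × 349 tonnes/day = 96,324 tonnes at £1.66/tonne → £159,897.84
4 Oct – 31 Dec 2011: 89 days × 349 tonnes/day = 31,061 tonnes at £3.62/tonne → £112,440.82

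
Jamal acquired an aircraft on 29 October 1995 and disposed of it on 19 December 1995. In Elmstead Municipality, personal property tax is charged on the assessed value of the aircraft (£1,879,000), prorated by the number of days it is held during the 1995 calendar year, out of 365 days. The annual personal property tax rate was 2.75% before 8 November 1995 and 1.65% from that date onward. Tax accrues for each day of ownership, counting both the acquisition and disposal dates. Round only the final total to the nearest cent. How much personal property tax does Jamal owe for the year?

29 October – 7 November 1995: 10 days at 2.75% → £1,879,000 × 2.75% × 10/365 = £1,415.6849
8 November – 19 December 1995: 42 days at 1.65% → £1,879,000 × 1.65% × 42/365 = £3,567.5260
Total = £4,983.2110

£4,983.21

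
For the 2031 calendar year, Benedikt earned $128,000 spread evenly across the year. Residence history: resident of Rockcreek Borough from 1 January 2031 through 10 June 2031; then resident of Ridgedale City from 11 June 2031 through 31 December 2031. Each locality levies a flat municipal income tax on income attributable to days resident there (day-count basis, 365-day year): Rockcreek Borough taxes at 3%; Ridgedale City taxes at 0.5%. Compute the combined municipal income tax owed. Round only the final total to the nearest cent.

$2,051.51

Rockcreek Borough, 1 January – 10 June 2031: 161 days → $128,000 × 3% × 161/365 = $1,693.8082
Ridgedale City, 11 June – 31 December 2031: 204 days → $128,000 × 0.5% × 204/365 = $357.6986
Total = $2,051.5068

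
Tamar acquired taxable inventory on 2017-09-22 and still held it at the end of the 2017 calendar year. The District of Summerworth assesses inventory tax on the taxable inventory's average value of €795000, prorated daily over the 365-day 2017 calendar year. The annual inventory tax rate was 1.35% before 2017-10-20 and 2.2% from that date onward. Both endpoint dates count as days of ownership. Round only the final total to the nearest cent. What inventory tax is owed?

2017-09-22 to 2017-10-19: 28 days at 1.35% → €795000 × 1.35% × 28/365 = €823.3151
2017-10-20 to 2017-12-31: 73 days at 2.2% → €795000 × 2.2% × 73/365 = €3498.0000
Total = €4321.3151

€4321.32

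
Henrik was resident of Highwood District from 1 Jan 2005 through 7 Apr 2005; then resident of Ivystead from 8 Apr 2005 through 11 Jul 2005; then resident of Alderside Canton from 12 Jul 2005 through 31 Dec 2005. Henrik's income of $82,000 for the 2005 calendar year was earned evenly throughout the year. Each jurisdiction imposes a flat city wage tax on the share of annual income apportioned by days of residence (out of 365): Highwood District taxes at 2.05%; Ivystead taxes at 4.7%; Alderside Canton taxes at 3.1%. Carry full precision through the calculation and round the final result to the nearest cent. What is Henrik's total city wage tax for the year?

$2,654.67

Highwood District, 1 Jan – 7 Apr 2005: 97 days → $82,000 × 2.05% × 97/365 = $446.7315
Ivystead, 8 Apr – 11 Jul 2005: 95 days → $82,000 × 4.7% × 95/365 = $1,003.0959
Alderside Canton, 12 Jul – 31 Dec 2005: 173 days → $82,000 × 3.1% × 173/365 = $1,204.8384
Total = $2,654.6658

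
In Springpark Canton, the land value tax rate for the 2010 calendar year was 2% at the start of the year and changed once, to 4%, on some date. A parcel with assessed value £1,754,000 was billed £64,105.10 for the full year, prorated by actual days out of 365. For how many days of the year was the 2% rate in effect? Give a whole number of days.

Let d = days at the first rate; then 365 − d days at the second rate.
£1,754,000 × [2%·d + 4%·(365−d)] / 365 = £64,105.10
Solving gives d = 63, so the new rate took effect on 5 Mar 2010.

63 days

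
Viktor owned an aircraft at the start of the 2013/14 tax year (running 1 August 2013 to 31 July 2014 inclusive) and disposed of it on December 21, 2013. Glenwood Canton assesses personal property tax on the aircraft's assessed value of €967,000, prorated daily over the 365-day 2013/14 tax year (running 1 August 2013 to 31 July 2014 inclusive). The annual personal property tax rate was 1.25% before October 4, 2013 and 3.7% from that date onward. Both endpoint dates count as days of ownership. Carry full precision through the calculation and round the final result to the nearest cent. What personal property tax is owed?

August 1 – October 3, 2013: 64 days at 1.25% → €967,000 × 1.25% × 64/365 = €2,119.4521
October 4 – December 21, 2013: 79 days at 3.7% → €967,000 × 3.7% × 79/365 = €7,743.9479
Total = €9,863.4000

€9,863.40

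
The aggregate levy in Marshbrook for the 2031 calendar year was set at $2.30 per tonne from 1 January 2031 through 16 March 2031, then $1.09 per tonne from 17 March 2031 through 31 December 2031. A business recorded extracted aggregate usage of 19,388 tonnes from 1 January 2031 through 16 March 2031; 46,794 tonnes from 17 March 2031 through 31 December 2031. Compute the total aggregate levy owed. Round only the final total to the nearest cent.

$95597.86

1 January – 16 March 2031: 19,388 tonnes at $2.30/tonne → $44592.40
17 March – 31 December 2031: 46,794 tonnes at $1.09/tonne → $51005.46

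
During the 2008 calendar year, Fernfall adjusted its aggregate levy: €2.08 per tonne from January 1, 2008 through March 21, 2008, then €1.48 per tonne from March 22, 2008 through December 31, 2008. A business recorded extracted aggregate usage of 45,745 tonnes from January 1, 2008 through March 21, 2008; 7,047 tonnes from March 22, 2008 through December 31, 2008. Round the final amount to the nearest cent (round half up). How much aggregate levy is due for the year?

January 1 – March 21, 2008: 45,745 tonnes at €2.08/tonne → €95,149.60
March 22 – December 31, 2008: 7,047 tonnes at €1.48/tonne → €10,429.56

€105,579.16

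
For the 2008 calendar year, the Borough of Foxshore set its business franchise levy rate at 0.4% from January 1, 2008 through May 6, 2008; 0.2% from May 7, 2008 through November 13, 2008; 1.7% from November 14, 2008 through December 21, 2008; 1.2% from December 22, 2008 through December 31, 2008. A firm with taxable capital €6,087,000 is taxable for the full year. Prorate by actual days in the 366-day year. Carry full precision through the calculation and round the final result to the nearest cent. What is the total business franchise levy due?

January 1 – May 6, 2008: 127 days at 0.4% → €6,087,000 × 0.4% × 127/366 = €8,448.6230
May 7 – November 13, 2008: 191 days at 0.2% → €6,087,000 × 0.2% × 191/366 = €6,353.0984
November 14 – December 21, 2008: 38 days at 1.7% → €6,087,000 × 1.7% × 38/366 = €10,743.7213
December 22 – December 31, 2008: 10 days at 1.2% → €6,087,000 × 1.2% × 10/366 = €1,995.7377
Total = €27,541.1803

€27,541.18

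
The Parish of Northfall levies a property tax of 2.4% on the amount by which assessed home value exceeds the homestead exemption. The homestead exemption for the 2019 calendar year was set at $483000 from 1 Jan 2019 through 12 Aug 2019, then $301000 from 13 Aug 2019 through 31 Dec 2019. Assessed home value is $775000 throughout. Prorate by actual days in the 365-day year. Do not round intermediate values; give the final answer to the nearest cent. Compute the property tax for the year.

1 Jan – 12 Aug 2019: 224 days, exemption $483000 → ($775000 − $483000) × 2.4% × 224/365 = $4300.8000
13 Aug – 31 Dec 2019: 141 days, exemption $301000 → ($775000 − $301000) × 2.4% × 141/365 = $4394.5644
Total = $8695.3644

$8695.36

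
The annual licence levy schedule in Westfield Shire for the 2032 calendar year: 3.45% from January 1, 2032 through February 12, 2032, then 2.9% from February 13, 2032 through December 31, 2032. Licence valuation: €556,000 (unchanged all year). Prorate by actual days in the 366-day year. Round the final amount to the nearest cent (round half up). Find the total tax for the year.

€16,483.27

January 1 – February 12, 2032: 43 days at 3.45% → €556,000 × 3.45% × 43/366 = €2,253.6230
February 13 – December 31, 2032: 323 days at 2.9% → €556,000 × 2.9% × 323/366 = €14,229.6503
Total = €16,483.2732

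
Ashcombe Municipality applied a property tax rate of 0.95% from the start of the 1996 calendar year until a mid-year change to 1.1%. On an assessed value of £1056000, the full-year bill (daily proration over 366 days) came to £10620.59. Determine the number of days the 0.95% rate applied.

Let d = days at the first rate; then 366 − d days at the second rate.
£1056000 × [0.95%·d + 1.1%·(366−d)] / 366 = £10620.59
Solving gives d = 230, so the new rate took effect on 18 August 1996.

230 days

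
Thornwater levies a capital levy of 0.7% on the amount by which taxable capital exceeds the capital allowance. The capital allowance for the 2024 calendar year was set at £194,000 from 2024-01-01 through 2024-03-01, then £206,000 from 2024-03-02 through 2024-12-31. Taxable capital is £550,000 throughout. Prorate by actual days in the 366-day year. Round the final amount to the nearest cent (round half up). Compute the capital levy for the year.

£2,422.00

2024-01-01 to 2024-03-01: 61 days, exemption £194,000 → (£550,000 − £194,000) × 0.7% × 61/366 = £415.3333
2024-03-02 to 2024-12-31: 305 days, exemption £206,000 → (£550,000 − £206,000) × 0.7% × 305/366 = £2,006.6667
Total = £2,422.0000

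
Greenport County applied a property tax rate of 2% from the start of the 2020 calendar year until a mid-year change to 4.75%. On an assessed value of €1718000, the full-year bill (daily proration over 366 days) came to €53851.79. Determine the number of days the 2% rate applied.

215 days

Let d = days at the first rate; then 366 − d days at the second rate.
€1718000 × [2%·d + 4.75%·(366−d)] / 366 = €53851.79
Solving gives d = 215, so the new rate took effect on 3 August 2020.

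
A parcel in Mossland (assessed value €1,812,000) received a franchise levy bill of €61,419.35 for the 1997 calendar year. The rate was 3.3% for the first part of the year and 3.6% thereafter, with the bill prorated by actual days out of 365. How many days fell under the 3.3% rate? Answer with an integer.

256 days

Let d = days at the first rate; then 365 − d days at the second rate.
€1,812,000 × [3.3%·d + 3.6%·(365−d)] / 365 = €61,419.35
Solving gives d = 256, so the new rate took effect on September 14, 1997.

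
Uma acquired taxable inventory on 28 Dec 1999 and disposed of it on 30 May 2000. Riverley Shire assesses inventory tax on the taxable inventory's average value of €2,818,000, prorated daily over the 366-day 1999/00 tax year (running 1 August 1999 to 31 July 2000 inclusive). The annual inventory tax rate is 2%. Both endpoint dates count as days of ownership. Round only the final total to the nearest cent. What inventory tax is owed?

€23,868.31

Days held (28 Dec 1999 – 30 May 2000): 155 out of 366
Tax = €2,818,000 × 2% × 155/366 = €23,868.3060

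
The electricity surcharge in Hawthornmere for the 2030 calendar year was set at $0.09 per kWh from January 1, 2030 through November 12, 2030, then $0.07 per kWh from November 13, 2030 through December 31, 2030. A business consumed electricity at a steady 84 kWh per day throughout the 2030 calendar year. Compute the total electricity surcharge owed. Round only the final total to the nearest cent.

January 1 – November 12, 2030: 316 days × 84 kWh/day = 26,544 kWh at $0.09/kWh → $2,388.96
November 13 – December 31, 2030: 49 days × 84 kWh/day = 4,116 kWh at $0.07/kWh → $288.12

$2,677.08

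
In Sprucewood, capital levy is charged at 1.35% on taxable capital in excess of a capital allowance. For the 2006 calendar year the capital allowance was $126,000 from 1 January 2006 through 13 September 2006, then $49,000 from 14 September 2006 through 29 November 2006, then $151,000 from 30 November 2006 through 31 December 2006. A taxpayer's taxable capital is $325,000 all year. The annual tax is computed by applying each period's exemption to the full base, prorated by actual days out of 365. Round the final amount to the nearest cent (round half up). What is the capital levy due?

1 January – 13 September 2006: 256 days, exemption $126,000 → ($325,000 − $126,000) × 1.35% × 256/365 = $1,884.2301
14 September – 29 November 2006: 77 days, exemption $49,000 → ($325,000 − $49,000) × 1.35% × 77/365 = $786.0329
30 November – 31 December 2006: 32 days, exemption $151,000 → ($325,000 − $151,000) × 1.35% × 32/365 = $205.9397
Total = $2,876.2027

$2,876.20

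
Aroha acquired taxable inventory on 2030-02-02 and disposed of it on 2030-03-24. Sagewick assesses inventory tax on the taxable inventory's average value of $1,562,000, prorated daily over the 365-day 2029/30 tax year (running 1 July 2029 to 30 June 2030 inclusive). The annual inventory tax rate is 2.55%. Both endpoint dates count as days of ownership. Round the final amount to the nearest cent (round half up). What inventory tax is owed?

Days held (2030-02-02 to 2030-03-24): 51 out of 365
Tax = $1,562,000 × 2.55% × 51/365 = $5,565.4274

$5,565.43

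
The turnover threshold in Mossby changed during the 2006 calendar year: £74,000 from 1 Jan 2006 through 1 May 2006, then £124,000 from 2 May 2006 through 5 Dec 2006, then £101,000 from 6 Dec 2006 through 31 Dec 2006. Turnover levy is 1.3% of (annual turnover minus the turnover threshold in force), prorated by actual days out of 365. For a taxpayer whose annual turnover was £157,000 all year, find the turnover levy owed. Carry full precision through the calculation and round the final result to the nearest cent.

£665.78

1 Jan – 1 May 2006: 121 days, exemption £74,000 → (£157,000 − £74,000) × 1.3% × 121/365 = £357.6959
2 May – 5 Dec 2006: 218 days, exemption £124,000 → (£157,000 − £124,000) × 1.3% × 218/365 = £256.2247
6 Dec – 31 Dec 2006: 26 days, exemption £101,000 → (£157,000 − £101,000) × 1.3% × 26/365 = £51.8575
Total = £665.7781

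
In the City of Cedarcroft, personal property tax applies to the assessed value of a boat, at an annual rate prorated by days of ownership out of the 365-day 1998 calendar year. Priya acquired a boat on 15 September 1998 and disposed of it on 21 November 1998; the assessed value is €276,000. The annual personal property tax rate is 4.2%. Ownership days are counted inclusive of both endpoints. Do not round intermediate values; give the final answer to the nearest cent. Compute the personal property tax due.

€2,159.61

Days held (15 September – 21 November 1998): 68 out of 365
Tax = €276,000 × 4.2% × 68/365 = €2,159.6055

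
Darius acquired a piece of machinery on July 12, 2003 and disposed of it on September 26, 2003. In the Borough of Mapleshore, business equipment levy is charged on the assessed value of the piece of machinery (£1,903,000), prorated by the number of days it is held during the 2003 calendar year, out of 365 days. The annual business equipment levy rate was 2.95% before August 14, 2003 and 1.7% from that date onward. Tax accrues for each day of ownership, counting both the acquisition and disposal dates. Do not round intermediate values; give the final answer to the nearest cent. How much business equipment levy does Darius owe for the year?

£8,975.38

July 12 – August 13, 2003: 33 days at 2.95% → £1,903,000 × 2.95% × 33/365 = £5,075.5356
August 14 – September 26, 2003: 44 days at 1.7% → £1,903,000 × 1.7% × 44/365 = £3,899.8466
Total = £8,975.3822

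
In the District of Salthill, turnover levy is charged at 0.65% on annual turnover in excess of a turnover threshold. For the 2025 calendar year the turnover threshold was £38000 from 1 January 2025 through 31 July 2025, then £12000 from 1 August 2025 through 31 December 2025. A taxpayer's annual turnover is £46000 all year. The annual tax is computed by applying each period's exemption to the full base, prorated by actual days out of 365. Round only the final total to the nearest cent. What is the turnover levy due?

£122.84

1 January – 31 July 2025: 212 days, exemption £38000 → (£46000 − £38000) × 0.65% × 212/365 = £30.2027
1 August – 31 December 2025: 153 days, exemption £12000 → (£46000 − £12000) × 0.65% × 153/365 = £92.6384
Total = £122.8411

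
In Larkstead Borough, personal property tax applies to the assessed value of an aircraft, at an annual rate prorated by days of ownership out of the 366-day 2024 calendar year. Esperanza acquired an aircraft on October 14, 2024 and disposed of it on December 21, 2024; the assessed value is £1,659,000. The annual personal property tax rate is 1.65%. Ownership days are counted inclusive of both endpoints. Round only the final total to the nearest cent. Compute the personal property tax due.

£5,160.58

Days held (October 14 – December 21, 2024): 69 out of 366
Tax = £1,659,000 × 1.65% × 69/366 = £5,160.5779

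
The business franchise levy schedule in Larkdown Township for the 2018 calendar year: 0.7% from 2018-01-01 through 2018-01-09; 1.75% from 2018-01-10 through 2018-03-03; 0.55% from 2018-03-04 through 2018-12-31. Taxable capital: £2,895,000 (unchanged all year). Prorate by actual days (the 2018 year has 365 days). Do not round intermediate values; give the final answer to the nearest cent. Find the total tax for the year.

£21,074.01

2018-01-01 to 2018-01-09: 9 days at 0.7% → £2,895,000 × 0.7% × 9/365 = £499.6849
2018-01-10 to 2018-03-03: 53 days at 1.75% → £2,895,000 × 1.75% × 53/365 = £7,356.4726
2018-03-04 to 2018-12-31: 303 days at 0.55% → £2,895,000 × 0.55% × 303/365 = £13,217.8562
Total = £21,074.0137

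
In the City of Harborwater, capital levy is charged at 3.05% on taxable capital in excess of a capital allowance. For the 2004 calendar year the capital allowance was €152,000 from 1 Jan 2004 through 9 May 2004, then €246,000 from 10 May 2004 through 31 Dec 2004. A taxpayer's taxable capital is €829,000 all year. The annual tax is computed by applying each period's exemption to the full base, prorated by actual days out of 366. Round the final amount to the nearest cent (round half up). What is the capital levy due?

1 Jan – 9 May 2004: 130 days, exemption €152,000 → (€829,000 − €152,000) × 3.05% × 130/366 = €7,334.1667
10 May – 31 Dec 2004: 236 days, exemption €246,000 → (€829,000 − €246,000) × 3.05% × 236/366 = €11,465.6667
Total = €18,799.8333

€18,799.83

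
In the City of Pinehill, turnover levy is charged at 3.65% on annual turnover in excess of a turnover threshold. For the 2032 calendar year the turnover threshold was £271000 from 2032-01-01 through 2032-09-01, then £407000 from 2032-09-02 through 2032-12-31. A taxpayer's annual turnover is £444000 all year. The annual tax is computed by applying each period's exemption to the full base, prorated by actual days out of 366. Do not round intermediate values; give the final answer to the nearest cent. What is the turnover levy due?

£4673.40

2032-01-01 to 2032-09-01: 245 days, exemption £271000 → (£444000 − £271000) × 3.65% × 245/366 = £4226.9194
2032-09-02 to 2032-12-31: 121 days, exemption £407000 → (£444000 − £407000) × 3.65% × 121/366 = £446.4768
Total = £4673.3962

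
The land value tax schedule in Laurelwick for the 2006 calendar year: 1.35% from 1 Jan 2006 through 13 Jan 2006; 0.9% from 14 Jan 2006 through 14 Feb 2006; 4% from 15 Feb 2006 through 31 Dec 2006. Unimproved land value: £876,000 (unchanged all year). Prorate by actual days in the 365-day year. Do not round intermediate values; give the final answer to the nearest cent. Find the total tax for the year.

1 Jan – 13 Jan 2006: 13 days at 1.35% → £876,000 × 1.35% × 13/365 = £421.2000
14 Jan – 14 Feb 2006: 32 days at 0.9% → £876,000 × 0.9% × 32/365 = £691.2000
15 Feb – 31 Dec 2006: 320 days at 4% → £876,000 × 4% × 320/365 = £30,720.0000
Total = £31,832.4000

£31,832.40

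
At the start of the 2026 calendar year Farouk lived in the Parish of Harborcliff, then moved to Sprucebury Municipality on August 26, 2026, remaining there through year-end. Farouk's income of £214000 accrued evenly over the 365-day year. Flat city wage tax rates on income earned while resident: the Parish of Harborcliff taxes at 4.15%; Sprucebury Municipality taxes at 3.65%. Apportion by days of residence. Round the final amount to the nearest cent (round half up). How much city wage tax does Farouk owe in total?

£8505.77

The Parish of Harborcliff, January 1 – August 25, 2026: 237 days → £214000 × 4.15% × 237/365 = £5766.5671
Sprucebury Municipality, August 26 – December 31, 2026: 128 days → £214000 × 3.65% × 128/365 = £2739.2000
Total = £8505.7671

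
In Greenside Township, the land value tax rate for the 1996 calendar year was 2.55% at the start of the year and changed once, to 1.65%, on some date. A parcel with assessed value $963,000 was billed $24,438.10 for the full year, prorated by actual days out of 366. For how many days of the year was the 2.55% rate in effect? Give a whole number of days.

Let d = days at the first rate; then 366 − d days at the second rate.
$963,000 × [2.55%·d + 1.65%·(366−d)] / 366 = $24,438.10
Solving gives d = 361, so the new rate took effect on 27 Dec 1996.

361 days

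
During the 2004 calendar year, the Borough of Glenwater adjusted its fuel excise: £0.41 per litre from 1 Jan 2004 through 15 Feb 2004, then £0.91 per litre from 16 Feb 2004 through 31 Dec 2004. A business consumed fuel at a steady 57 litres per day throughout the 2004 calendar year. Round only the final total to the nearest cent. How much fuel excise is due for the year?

1 Jan – 15 Feb 2004: 46 days × 57 litres/day = 2,622 litres at £0.41/litre → £1,075.02
16 Feb – 31 Dec 2004: 320 days × 57 litres/day = 18,240 litres at £0.91/litre → £16,598.40

£17,673.42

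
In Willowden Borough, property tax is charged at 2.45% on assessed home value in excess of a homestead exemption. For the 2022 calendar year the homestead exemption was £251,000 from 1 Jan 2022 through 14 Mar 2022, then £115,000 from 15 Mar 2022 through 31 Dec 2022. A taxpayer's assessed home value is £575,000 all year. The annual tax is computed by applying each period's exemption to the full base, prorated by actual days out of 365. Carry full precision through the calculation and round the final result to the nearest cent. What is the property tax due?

£10,603.60

1 Jan – 14 Mar 2022: 73 days, exemption £251,000 → (£575,000 − £251,000) × 2.45% × 73/365 = £1,587.6000
15 Mar – 31 Dec 2022: 292 days, exemption £115,000 → (£575,000 − £115,000) × 2.45% × 292/365 = £9,016.0000
Total = £10,603.6000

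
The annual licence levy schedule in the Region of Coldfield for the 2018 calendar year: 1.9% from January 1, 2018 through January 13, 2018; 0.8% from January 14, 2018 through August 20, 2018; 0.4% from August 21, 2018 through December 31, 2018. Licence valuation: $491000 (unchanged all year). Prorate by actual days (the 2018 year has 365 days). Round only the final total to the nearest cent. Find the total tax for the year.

$3404.72

January 1 – January 13, 2018: 13 days at 1.9% → $491000 × 1.9% × 13/365 = $332.2658
January 14 – August 20, 2018: 219 days at 0.8% → $491000 × 0.8% × 219/365 = $2356.8000
August 21 – December 31, 2018: 133 days at 0.4% → $491000 × 0.4% × 133/365 = $715.6493
Total = $3404.7151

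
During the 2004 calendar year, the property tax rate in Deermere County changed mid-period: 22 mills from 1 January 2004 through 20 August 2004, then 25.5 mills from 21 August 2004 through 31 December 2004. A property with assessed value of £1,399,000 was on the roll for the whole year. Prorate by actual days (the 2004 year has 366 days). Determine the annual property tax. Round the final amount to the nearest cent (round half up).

£32,557.33

1 January – 20 August 2004: 233 days at 22 mills → £1,399,000 × 2.2% × 233/366 = £19,593.6448
21 August – 31 December 2004: 133 days at 25.5 mills → £1,399,000 × 2.55% × 133/366 = £12,963.6844
Total = £32,557.3292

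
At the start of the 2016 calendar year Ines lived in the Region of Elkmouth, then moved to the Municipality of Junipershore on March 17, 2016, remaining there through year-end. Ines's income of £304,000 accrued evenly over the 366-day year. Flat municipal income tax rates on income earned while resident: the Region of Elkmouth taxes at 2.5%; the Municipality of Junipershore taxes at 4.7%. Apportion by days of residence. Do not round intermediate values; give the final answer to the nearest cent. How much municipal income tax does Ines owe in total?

The Region of Elkmouth, January 1 – March 16, 2016: 76 days → £304,000 × 2.5% × 76/366 = £1,578.1421
The Municipality of Junipershore, March 17 – December 31, 2016: 290 days → £304,000 × 4.7% × 290/366 = £11,321.0929
Total = £12,899.2350

£12,899.23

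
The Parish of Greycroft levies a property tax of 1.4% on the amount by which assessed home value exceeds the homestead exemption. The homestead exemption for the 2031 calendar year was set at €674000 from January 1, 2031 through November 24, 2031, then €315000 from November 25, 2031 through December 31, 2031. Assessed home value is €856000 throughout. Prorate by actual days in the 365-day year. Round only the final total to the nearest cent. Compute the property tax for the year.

January 1 – November 24, 2031: 328 days, exemption €674000 → (€856000 − €674000) × 1.4% × 328/365 = €2289.7096
November 25 – December 31, 2031: 37 days, exemption €315000 → (€856000 − €315000) × 1.4% × 37/365 = €767.7753
Total = €3057.4849

€3057.48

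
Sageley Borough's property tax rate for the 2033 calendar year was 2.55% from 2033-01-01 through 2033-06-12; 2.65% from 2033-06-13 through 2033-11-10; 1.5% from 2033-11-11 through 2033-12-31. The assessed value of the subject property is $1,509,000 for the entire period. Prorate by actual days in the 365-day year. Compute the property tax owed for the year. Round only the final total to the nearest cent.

2033-01-01 to 2033-06-12: 163 days at 2.55% → $1,509,000 × 2.55% × 163/365 = $17,183.9959
2033-06-13 to 2033-11-10: 151 days at 2.65% → $1,509,000 × 2.65% × 151/365 = $16,543.1877
2033-11-11 to 2033-12-31: 51 days at 1.5% → $1,509,000 × 1.5% × 51/365 = $3,162.6986
Total = $36,889.8822

$36,889.88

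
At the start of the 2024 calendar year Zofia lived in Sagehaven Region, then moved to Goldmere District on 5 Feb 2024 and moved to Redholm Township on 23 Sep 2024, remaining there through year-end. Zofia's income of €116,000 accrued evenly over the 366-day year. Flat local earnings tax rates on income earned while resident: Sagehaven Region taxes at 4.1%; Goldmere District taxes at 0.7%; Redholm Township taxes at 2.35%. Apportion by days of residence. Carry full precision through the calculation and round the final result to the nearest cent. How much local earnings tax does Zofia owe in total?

€1,712.11

Sagehaven Region, 1 Jan – 4 Feb 2024: 35 days → €116,000 × 4.1% × 35/366 = €454.8087
Goldmere District, 5 Feb – 22 Sep 2024: 231 days → €116,000 × 0.7% × 231/366 = €512.4918
Redholm Township, 23 Sep – 31 Dec 2024: 100 days → €116,000 × 2.35% × 100/366 = €744.8087
Total = €1,712.1093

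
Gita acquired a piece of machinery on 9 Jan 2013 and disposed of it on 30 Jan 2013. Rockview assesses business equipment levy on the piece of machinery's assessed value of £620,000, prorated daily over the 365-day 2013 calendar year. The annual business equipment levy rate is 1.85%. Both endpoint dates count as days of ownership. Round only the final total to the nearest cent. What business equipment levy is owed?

Days held (9 Jan – 30 Jan 2013): 22 out of 365
Tax = £620,000 × 1.85% × 22/365 = £691.3425

£691.34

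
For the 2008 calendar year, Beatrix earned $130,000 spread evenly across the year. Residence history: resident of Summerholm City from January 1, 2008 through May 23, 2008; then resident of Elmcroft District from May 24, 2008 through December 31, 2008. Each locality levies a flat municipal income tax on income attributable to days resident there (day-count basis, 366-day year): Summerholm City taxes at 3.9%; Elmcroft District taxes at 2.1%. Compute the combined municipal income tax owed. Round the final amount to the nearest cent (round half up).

$3,650.66

Summerholm City, January 1 – May 23, 2008: 144 days → $130,000 × 3.9% × 144/366 = $1,994.7541
Elmcroft District, May 24 – December 31, 2008: 222 days → $130,000 × 2.1% × 222/366 = $1,655.9016
Total = $3,650.6557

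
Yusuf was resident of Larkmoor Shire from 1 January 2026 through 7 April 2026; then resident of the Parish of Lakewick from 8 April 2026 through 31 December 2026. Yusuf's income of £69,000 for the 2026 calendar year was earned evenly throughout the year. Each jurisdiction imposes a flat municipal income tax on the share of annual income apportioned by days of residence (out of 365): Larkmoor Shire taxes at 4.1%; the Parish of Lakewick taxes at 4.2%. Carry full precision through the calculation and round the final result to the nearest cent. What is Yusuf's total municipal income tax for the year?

£2,879.66

Larkmoor Shire, 1 January – 7 April 2026: 97 days → £69,000 × 4.1% × 97/365 = £751.8164
The Parish of Lakewick, 8 April – 31 December 2026: 268 days → £69,000 × 4.2% × 268/365 = £2,127.8466
Total = £2,879.6630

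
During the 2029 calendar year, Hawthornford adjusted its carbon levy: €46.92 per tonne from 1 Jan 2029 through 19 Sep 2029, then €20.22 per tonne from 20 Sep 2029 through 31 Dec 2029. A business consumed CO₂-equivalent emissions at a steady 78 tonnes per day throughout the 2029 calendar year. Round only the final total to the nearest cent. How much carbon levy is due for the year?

€1121304.60

1 Jan – 19 Sep 2029: 262 days × 78 tonnes/day = 20,436 tonnes at €46.92/tonne → €958857.12
20 Sep – 31 Dec 2029: 103 days × 78 tonnes/day = 8,034 tonnes at €20.22/tonne → €162447.48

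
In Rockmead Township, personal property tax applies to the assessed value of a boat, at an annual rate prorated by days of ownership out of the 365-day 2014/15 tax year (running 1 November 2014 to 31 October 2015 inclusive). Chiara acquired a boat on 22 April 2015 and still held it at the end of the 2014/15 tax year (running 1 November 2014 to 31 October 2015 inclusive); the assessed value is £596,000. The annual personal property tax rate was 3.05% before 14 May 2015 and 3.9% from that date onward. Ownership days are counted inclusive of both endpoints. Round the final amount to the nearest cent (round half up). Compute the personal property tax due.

£11,985.32

22 April – 13 May 2015: 22 days at 3.05% → £596,000 × 3.05% × 22/365 = £1,095.6603
14 May – 31 October 2015: 171 days at 3.9% → £596,000 × 3.9% × 171/365 = £10,889.6548
Total = £11,985.3151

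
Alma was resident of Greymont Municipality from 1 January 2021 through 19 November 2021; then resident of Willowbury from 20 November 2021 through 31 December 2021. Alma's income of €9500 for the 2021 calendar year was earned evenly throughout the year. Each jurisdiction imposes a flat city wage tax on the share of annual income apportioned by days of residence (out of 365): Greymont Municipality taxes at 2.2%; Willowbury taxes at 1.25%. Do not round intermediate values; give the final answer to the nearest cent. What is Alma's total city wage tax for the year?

Greymont Municipality, 1 January – 19 November 2021: 323 days → €9500 × 2.2% × 323/365 = €184.9507
Willowbury, 20 November – 31 December 2021: 42 days → €9500 × 1.25% × 42/365 = €13.6644
Total = €198.6151

€198.62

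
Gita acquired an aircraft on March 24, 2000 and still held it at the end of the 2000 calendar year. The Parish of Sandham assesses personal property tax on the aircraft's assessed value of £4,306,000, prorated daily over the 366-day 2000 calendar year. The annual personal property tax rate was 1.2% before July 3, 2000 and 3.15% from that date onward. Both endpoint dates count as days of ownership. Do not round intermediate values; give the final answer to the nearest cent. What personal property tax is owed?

£81,708.11

March 24 – July 2, 2000: 101 days at 1.2% → £4,306,000 × 1.2% × 101/366 = £14,259.2131
July 3 – December 31, 2000: 182 days at 3.15% → £4,306,000 × 3.15% × 182/366 = £67,448.9016
Total = £81,708.1148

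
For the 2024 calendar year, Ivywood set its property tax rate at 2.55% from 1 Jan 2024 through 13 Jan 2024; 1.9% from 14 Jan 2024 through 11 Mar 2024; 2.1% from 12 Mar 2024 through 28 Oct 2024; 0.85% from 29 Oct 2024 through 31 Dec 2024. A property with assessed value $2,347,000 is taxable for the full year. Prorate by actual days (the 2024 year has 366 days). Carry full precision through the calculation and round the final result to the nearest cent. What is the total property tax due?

1 Jan – 13 Jan 2024: 13 days at 2.55% → $2,347,000 × 2.55% × 13/366 = $2,125.7664
14 Jan – 11 Mar 2024: 58 days at 1.9% → $2,347,000 × 1.9% × 58/366 = $7,066.6503
12 Mar – 28 Oct 2024: 231 days at 2.1% → $2,347,000 × 2.1% × 231/366 = $31,107.3689
29 Oct – 31 Dec 2024: 64 days at 0.85% → $2,347,000 × 0.85% × 64/366 = $3,488.4372
Total = $43,788.2227

$43,788.22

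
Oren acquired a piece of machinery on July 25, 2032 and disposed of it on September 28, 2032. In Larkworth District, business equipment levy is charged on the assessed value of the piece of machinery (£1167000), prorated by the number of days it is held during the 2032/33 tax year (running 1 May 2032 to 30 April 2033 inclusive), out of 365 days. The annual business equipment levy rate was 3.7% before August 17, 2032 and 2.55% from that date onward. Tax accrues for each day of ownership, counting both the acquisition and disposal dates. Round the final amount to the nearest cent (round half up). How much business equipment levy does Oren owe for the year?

£6226.66

July 25 – August 16, 2032: 23 days at 3.7% → £1167000 × 3.7% × 23/365 = £2720.8685
August 17 – September 28, 2032: 43 days at 2.55% → £1167000 × 2.55% × 43/365 = £3505.7959
Total = £6226.6644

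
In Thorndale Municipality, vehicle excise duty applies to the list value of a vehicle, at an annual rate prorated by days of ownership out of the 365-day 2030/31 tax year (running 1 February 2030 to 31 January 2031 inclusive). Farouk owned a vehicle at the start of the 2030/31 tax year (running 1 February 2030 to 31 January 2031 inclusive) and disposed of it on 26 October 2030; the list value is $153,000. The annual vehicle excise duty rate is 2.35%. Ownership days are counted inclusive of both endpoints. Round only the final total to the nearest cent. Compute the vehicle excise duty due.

Days held (1 February – 26 October 2030): 268 out of 365
Tax = $153,000 × 2.35% × 268/365 = $2,639.9836

$2,639.98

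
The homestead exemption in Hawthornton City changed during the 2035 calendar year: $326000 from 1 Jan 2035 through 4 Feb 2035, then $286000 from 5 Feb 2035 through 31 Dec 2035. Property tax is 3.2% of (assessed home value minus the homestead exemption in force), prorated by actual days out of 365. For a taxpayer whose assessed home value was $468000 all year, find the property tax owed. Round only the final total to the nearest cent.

$5701.26

1 Jan – 4 Feb 2035: 35 days, exemption $326000 → ($468000 − $326000) × 3.2% × 35/365 = $435.7260
5 Feb – 31 Dec 2035: 330 days, exemption $286000 → ($468000 − $286000) × 3.2% × 330/365 = $5265.5342
Total = $5701.2603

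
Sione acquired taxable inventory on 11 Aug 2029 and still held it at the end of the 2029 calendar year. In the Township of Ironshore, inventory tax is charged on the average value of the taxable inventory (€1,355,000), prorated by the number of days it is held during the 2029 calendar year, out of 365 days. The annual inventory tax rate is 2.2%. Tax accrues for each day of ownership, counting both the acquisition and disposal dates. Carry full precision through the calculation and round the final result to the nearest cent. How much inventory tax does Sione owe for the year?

Days held (11 Aug – 31 Dec 2029): 143 out of 365
Tax = €1,355,000 × 2.2% × 143/365 = €11,678.9863

€11,678.99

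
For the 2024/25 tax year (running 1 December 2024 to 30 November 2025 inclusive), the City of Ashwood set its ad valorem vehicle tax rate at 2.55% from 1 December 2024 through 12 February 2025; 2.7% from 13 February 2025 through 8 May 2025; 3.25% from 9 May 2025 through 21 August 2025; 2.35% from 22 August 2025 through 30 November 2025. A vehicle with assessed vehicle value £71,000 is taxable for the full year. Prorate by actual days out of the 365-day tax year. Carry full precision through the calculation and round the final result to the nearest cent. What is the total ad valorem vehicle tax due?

£1,938.98

1 December 2024 – 12 February 2025: 74 days at 2.55% → £71,000 × 2.55% × 74/365 = £367.0603
13 February – 8 May 2025: 85 days at 2.7% → £71,000 × 2.7% × 85/365 = £446.4247
9 May – 21 August 2025: 105 days at 3.25% → £71,000 × 3.25% × 105/365 = £663.8014
22 August – 30 November 2025: 101 days at 2.35% → £71,000 × 2.35% × 101/365 = £461.6945
Total = £1,938.9808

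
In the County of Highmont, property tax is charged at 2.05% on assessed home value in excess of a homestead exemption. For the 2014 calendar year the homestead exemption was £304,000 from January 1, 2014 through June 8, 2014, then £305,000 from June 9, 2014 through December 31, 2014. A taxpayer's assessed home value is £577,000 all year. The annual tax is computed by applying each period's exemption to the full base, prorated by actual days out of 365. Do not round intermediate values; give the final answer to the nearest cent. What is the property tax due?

January 1 – June 8, 2014: 159 days, exemption £304,000 → (£577,000 − £304,000) × 2.05% × 159/365 = £2,437.9274
June 9 – December 31, 2014: 206 days, exemption £305,000 → (£577,000 − £305,000) × 2.05% × 206/365 = £3,147.0027
Total = £5,584.9301

£5,584.93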